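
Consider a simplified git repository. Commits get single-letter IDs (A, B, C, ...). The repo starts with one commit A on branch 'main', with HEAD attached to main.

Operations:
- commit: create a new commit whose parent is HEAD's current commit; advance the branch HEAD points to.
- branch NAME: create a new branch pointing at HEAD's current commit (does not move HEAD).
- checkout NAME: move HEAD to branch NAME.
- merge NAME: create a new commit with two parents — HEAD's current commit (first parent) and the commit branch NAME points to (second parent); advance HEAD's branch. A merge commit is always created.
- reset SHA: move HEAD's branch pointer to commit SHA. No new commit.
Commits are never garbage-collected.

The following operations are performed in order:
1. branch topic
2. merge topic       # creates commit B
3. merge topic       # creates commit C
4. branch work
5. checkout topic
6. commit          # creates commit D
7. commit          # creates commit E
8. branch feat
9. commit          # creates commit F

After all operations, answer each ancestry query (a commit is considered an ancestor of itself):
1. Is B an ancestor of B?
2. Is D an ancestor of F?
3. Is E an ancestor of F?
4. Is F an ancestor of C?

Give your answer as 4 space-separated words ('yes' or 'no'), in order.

After op 1 (branch): HEAD=main@A [main=A topic=A]
After op 2 (merge): HEAD=main@B [main=B topic=A]
After op 3 (merge): HEAD=main@C [main=C topic=A]
After op 4 (branch): HEAD=main@C [main=C topic=A work=C]
After op 5 (checkout): HEAD=topic@A [main=C topic=A work=C]
After op 6 (commit): HEAD=topic@D [main=C topic=D work=C]
After op 7 (commit): HEAD=topic@E [main=C topic=E work=C]
After op 8 (branch): HEAD=topic@E [feat=E main=C topic=E work=C]
After op 9 (commit): HEAD=topic@F [feat=E main=C topic=F work=C]
ancestors(B) = {A,B}; B in? yes
ancestors(F) = {A,D,E,F}; D in? yes
ancestors(F) = {A,D,E,F}; E in? yes
ancestors(C) = {A,B,C}; F in? no

Answer: yes yes yes no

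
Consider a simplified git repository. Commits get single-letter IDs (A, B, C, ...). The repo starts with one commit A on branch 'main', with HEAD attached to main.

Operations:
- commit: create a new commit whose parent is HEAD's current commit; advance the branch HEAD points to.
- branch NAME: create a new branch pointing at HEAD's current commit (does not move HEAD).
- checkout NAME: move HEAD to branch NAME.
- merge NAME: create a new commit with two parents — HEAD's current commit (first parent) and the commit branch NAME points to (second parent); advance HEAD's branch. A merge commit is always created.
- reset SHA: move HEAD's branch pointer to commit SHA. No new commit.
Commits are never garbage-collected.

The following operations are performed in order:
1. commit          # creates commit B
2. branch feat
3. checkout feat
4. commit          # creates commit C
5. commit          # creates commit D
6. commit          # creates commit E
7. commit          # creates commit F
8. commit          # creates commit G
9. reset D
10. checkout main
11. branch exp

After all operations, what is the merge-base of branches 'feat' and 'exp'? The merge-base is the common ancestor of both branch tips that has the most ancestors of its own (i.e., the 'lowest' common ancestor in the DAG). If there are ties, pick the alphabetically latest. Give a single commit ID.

Answer: B

Derivation:
After op 1 (commit): HEAD=main@B [main=B]
After op 2 (branch): HEAD=main@B [feat=B main=B]
After op 3 (checkout): HEAD=feat@B [feat=B main=B]
After op 4 (commit): HEAD=feat@C [feat=C main=B]
After op 5 (commit): HEAD=feat@D [feat=D main=B]
After op 6 (commit): HEAD=feat@E [feat=E main=B]
After op 7 (commit): HEAD=feat@F [feat=F main=B]
After op 8 (commit): HEAD=feat@G [feat=G main=B]
After op 9 (reset): HEAD=feat@D [feat=D main=B]
After op 10 (checkout): HEAD=main@B [feat=D main=B]
After op 11 (branch): HEAD=main@B [exp=B feat=D main=B]
ancestors(feat=D): ['A', 'B', 'C', 'D']
ancestors(exp=B): ['A', 'B']
common: ['A', 'B']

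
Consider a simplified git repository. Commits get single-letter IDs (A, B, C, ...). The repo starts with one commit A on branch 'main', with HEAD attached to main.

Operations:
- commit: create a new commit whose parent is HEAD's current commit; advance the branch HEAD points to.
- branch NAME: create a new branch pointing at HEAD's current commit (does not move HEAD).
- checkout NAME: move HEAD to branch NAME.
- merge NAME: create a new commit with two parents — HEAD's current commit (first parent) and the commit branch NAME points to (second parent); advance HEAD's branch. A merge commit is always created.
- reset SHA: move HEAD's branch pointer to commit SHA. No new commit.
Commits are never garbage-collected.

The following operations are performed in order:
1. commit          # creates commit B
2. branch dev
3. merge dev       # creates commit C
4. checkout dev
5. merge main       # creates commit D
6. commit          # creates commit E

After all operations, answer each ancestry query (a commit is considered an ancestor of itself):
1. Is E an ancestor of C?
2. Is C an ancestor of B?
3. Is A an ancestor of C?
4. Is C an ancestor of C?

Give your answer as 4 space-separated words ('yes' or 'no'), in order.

After op 1 (commit): HEAD=main@B [main=B]
After op 2 (branch): HEAD=main@B [dev=B main=B]
After op 3 (merge): HEAD=main@C [dev=B main=C]
After op 4 (checkout): HEAD=dev@B [dev=B main=C]
After op 5 (merge): HEAD=dev@D [dev=D main=C]
After op 6 (commit): HEAD=dev@E [dev=E main=C]
ancestors(C) = {A,B,C}; E in? no
ancestors(B) = {A,B}; C in? no
ancestors(C) = {A,B,C}; A in? yes
ancestors(C) = {A,B,C}; C in? yes

Answer: no no yes yes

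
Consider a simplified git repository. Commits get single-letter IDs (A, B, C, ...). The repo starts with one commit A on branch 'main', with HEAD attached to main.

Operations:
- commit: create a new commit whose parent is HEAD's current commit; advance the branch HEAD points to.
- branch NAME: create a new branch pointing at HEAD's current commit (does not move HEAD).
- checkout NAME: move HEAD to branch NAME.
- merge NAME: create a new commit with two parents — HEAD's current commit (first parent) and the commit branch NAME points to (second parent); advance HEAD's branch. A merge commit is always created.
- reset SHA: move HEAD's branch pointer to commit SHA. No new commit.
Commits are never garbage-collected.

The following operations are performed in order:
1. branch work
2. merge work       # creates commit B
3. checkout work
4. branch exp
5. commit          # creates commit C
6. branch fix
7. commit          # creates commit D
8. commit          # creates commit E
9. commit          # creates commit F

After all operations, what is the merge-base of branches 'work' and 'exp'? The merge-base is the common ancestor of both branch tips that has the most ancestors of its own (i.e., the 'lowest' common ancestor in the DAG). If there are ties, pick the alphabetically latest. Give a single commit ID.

After op 1 (branch): HEAD=main@A [main=A work=A]
After op 2 (merge): HEAD=main@B [main=B work=A]
After op 3 (checkout): HEAD=work@A [main=B work=A]
After op 4 (branch): HEAD=work@A [exp=A main=B work=A]
After op 5 (commit): HEAD=work@C [exp=A main=B work=C]
After op 6 (branch): HEAD=work@C [exp=A fix=C main=B work=C]
After op 7 (commit): HEAD=work@D [exp=A fix=C main=B work=D]
After op 8 (commit): HEAD=work@E [exp=A fix=C main=B work=E]
After op 9 (commit): HEAD=work@F [exp=A fix=C main=B work=F]
ancestors(work=F): ['A', 'C', 'D', 'E', 'F']
ancestors(exp=A): ['A']
common: ['A']

Answer: A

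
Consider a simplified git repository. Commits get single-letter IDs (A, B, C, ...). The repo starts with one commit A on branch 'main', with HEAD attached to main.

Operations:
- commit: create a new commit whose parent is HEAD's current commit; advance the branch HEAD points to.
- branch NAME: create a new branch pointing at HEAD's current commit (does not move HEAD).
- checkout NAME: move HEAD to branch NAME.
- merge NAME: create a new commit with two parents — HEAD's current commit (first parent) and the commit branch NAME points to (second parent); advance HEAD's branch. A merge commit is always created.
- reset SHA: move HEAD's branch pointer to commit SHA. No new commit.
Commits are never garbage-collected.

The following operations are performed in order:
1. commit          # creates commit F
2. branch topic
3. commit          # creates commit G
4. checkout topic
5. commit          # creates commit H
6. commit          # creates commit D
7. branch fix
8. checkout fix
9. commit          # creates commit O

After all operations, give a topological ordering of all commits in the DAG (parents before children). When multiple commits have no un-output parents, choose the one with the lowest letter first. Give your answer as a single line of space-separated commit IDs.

Answer: A F G H D O

Derivation:
After op 1 (commit): HEAD=main@F [main=F]
After op 2 (branch): HEAD=main@F [main=F topic=F]
After op 3 (commit): HEAD=main@G [main=G topic=F]
After op 4 (checkout): HEAD=topic@F [main=G topic=F]
After op 5 (commit): HEAD=topic@H [main=G topic=H]
After op 6 (commit): HEAD=topic@D [main=G topic=D]
After op 7 (branch): HEAD=topic@D [fix=D main=G topic=D]
After op 8 (checkout): HEAD=fix@D [fix=D main=G topic=D]
After op 9 (commit): HEAD=fix@O [fix=O main=G topic=D]
commit A: parents=[]
commit D: parents=['H']
commit F: parents=['A']
commit G: parents=['F']
commit H: parents=['F']
commit O: parents=['D']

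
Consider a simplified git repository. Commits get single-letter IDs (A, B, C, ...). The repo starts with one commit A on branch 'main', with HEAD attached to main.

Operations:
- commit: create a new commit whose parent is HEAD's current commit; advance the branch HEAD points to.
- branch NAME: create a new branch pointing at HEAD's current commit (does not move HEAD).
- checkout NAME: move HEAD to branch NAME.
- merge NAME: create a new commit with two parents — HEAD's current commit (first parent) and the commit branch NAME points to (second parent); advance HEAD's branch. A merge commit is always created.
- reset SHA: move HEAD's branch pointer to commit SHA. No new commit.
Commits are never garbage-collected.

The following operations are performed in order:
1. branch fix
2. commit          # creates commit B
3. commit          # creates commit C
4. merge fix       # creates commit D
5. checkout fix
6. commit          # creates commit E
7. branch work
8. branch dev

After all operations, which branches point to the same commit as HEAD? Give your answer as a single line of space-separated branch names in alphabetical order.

After op 1 (branch): HEAD=main@A [fix=A main=A]
After op 2 (commit): HEAD=main@B [fix=A main=B]
After op 3 (commit): HEAD=main@C [fix=A main=C]
After op 4 (merge): HEAD=main@D [fix=A main=D]
After op 5 (checkout): HEAD=fix@A [fix=A main=D]
After op 6 (commit): HEAD=fix@E [fix=E main=D]
After op 7 (branch): HEAD=fix@E [fix=E main=D work=E]
After op 8 (branch): HEAD=fix@E [dev=E fix=E main=D work=E]

Answer: dev fix work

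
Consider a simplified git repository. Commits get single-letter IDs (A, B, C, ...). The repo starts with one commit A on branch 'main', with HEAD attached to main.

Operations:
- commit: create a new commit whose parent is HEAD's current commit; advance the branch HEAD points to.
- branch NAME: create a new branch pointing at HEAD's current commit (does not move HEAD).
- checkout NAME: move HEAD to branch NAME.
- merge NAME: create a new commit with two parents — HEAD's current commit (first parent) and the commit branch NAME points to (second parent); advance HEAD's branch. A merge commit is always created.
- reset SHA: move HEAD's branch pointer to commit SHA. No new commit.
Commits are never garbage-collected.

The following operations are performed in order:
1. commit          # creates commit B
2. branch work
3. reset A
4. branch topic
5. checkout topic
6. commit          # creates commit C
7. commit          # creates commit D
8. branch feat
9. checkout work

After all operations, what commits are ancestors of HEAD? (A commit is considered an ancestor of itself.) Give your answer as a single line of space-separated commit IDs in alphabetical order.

After op 1 (commit): HEAD=main@B [main=B]
After op 2 (branch): HEAD=main@B [main=B work=B]
After op 3 (reset): HEAD=main@A [main=A work=B]
After op 4 (branch): HEAD=main@A [main=A topic=A work=B]
After op 5 (checkout): HEAD=topic@A [main=A topic=A work=B]
After op 6 (commit): HEAD=topic@C [main=A topic=C work=B]
After op 7 (commit): HEAD=topic@D [main=A topic=D work=B]
After op 8 (branch): HEAD=topic@D [feat=D main=A topic=D work=B]
After op 9 (checkout): HEAD=work@B [feat=D main=A topic=D work=B]

Answer: A B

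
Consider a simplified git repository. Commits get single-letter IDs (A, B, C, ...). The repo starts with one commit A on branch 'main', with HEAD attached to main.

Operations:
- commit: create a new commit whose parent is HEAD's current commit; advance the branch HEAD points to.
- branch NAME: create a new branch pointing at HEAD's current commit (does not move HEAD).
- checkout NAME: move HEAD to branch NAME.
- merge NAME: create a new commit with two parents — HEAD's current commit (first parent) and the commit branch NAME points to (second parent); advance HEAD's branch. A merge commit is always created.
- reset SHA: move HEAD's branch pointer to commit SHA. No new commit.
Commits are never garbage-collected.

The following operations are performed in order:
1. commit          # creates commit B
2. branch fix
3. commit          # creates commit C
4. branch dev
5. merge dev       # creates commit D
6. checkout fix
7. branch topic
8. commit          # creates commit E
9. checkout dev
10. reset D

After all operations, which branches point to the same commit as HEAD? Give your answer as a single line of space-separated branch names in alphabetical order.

After op 1 (commit): HEAD=main@B [main=B]
After op 2 (branch): HEAD=main@B [fix=B main=B]
After op 3 (commit): HEAD=main@C [fix=B main=C]
After op 4 (branch): HEAD=main@C [dev=C fix=B main=C]
After op 5 (merge): HEAD=main@D [dev=C fix=B main=D]
After op 6 (checkout): HEAD=fix@B [dev=C fix=B main=D]
After op 7 (branch): HEAD=fix@B [dev=C fix=B main=D topic=B]
After op 8 (commit): HEAD=fix@E [dev=C fix=E main=D topic=B]
After op 9 (checkout): HEAD=dev@C [dev=C fix=E main=D topic=B]
After op 10 (reset): HEAD=dev@D [dev=D fix=E main=D topic=B]

Answer: dev main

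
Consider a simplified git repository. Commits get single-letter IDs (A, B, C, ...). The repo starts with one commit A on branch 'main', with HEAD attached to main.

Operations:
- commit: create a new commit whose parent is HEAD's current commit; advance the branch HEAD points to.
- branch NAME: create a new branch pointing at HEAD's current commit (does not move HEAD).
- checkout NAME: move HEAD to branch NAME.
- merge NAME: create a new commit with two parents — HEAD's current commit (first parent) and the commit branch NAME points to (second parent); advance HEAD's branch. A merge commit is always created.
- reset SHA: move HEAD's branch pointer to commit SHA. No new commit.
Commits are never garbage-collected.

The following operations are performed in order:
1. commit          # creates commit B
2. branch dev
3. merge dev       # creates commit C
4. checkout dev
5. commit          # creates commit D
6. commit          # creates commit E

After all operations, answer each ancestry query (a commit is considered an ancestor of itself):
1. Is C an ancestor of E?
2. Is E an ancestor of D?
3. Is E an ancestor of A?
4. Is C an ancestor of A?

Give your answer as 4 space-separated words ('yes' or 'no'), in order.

After op 1 (commit): HEAD=main@B [main=B]
After op 2 (branch): HEAD=main@B [dev=B main=B]
After op 3 (merge): HEAD=main@C [dev=B main=C]
After op 4 (checkout): HEAD=dev@B [dev=B main=C]
After op 5 (commit): HEAD=dev@D [dev=D main=C]
After op 6 (commit): HEAD=dev@E [dev=E main=C]
ancestors(E) = {A,B,D,E}; C in? no
ancestors(D) = {A,B,D}; E in? no
ancestors(A) = {A}; E in? no
ancestors(A) = {A}; C in? no

Answer: no no no no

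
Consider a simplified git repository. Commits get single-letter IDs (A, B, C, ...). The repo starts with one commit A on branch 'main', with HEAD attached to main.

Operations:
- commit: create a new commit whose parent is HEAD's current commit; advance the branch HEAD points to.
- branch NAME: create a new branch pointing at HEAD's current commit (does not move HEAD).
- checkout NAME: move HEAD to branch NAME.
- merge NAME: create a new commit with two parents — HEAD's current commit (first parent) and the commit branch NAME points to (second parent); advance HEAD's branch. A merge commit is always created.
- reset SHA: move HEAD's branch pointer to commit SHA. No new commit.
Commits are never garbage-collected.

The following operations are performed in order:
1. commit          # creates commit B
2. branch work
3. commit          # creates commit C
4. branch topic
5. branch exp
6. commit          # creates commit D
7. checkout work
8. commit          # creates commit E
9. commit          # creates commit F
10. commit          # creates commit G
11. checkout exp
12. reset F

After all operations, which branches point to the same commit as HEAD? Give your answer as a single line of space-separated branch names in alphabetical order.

Answer: exp

Derivation:
After op 1 (commit): HEAD=main@B [main=B]
After op 2 (branch): HEAD=main@B [main=B work=B]
After op 3 (commit): HEAD=main@C [main=C work=B]
After op 4 (branch): HEAD=main@C [main=C topic=C work=B]
After op 5 (branch): HEAD=main@C [exp=C main=C topic=C work=B]
After op 6 (commit): HEAD=main@D [exp=C main=D topic=C work=B]
After op 7 (checkout): HEAD=work@B [exp=C main=D topic=C work=B]
After op 8 (commit): HEAD=work@E [exp=C main=D topic=C work=E]
After op 9 (commit): HEAD=work@F [exp=C main=D topic=C work=F]
After op 10 (commit): HEAD=work@G [exp=C main=D topic=C work=G]
After op 11 (checkout): HEAD=exp@C [exp=C main=D topic=C work=G]
After op 12 (reset): HEAD=exp@F [exp=F main=D topic=C work=G]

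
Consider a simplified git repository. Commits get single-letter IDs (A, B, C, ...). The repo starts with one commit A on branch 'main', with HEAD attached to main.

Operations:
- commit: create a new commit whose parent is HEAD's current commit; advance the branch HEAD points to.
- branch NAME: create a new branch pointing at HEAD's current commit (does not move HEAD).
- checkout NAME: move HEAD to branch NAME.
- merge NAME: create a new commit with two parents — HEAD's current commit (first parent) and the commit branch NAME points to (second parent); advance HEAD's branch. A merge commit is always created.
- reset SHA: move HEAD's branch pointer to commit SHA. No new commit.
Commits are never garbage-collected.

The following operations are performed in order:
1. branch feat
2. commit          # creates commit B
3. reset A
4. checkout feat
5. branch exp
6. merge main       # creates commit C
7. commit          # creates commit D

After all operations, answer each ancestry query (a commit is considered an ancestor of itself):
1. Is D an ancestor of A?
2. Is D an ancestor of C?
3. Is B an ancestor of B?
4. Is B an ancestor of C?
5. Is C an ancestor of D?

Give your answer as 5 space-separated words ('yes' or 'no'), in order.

Answer: no no yes no yes

Derivation:
After op 1 (branch): HEAD=main@A [feat=A main=A]
After op 2 (commit): HEAD=main@B [feat=A main=B]
After op 3 (reset): HEAD=main@A [feat=A main=A]
After op 4 (checkout): HEAD=feat@A [feat=A main=A]
After op 5 (branch): HEAD=feat@A [exp=A feat=A main=A]
After op 6 (merge): HEAD=feat@C [exp=A feat=C main=A]
After op 7 (commit): HEAD=feat@D [exp=A feat=D main=A]
ancestors(A) = {A}; D in? no
ancestors(C) = {A,C}; D in? no
ancestors(B) = {A,B}; B in? yes
ancestors(C) = {A,C}; B in? no
ancestors(D) = {A,C,D}; C in? yes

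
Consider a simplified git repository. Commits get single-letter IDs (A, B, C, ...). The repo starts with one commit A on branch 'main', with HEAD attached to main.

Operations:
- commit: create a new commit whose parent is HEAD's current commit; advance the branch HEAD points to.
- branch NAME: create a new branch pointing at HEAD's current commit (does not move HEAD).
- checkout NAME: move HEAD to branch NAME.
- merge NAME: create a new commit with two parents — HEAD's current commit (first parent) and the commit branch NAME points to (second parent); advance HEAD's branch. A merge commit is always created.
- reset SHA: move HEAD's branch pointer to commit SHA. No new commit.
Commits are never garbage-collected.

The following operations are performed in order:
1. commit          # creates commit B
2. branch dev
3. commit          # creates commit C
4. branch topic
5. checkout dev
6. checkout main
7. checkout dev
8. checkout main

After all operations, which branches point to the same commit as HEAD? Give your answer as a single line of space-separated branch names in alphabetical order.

After op 1 (commit): HEAD=main@B [main=B]
After op 2 (branch): HEAD=main@B [dev=B main=B]
After op 3 (commit): HEAD=main@C [dev=B main=C]
After op 4 (branch): HEAD=main@C [dev=B main=C topic=C]
After op 5 (checkout): HEAD=dev@B [dev=B main=C topic=C]
After op 6 (checkout): HEAD=main@C [dev=B main=C topic=C]
After op 7 (checkout): HEAD=dev@B [dev=B main=C topic=C]
After op 8 (checkout): HEAD=main@C [dev=B main=C topic=C]

Answer: main topic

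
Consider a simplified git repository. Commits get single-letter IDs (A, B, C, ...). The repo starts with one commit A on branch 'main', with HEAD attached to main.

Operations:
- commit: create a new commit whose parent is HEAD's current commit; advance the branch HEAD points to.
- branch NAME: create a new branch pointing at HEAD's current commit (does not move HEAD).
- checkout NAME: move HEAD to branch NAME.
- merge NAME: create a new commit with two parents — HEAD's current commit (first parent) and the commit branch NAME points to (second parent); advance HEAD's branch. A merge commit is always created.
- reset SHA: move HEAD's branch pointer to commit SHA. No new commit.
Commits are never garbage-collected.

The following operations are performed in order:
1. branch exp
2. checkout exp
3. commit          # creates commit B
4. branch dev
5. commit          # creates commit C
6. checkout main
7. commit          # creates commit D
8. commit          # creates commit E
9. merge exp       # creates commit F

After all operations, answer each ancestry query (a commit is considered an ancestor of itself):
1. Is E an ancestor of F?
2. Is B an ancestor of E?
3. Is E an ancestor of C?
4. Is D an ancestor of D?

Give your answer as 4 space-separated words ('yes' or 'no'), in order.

After op 1 (branch): HEAD=main@A [exp=A main=A]
After op 2 (checkout): HEAD=exp@A [exp=A main=A]
After op 3 (commit): HEAD=exp@B [exp=B main=A]
After op 4 (branch): HEAD=exp@B [dev=B exp=B main=A]
After op 5 (commit): HEAD=exp@C [dev=B exp=C main=A]
After op 6 (checkout): HEAD=main@A [dev=B exp=C main=A]
After op 7 (commit): HEAD=main@D [dev=B exp=C main=D]
After op 8 (commit): HEAD=main@E [dev=B exp=C main=E]
After op 9 (merge): HEAD=main@F [dev=B exp=C main=F]
ancestors(F) = {A,B,C,D,E,F}; E in? yes
ancestors(E) = {A,D,E}; B in? no
ancestors(C) = {A,B,C}; E in? no
ancestors(D) = {A,D}; D in? yes

Answer: yes no no yes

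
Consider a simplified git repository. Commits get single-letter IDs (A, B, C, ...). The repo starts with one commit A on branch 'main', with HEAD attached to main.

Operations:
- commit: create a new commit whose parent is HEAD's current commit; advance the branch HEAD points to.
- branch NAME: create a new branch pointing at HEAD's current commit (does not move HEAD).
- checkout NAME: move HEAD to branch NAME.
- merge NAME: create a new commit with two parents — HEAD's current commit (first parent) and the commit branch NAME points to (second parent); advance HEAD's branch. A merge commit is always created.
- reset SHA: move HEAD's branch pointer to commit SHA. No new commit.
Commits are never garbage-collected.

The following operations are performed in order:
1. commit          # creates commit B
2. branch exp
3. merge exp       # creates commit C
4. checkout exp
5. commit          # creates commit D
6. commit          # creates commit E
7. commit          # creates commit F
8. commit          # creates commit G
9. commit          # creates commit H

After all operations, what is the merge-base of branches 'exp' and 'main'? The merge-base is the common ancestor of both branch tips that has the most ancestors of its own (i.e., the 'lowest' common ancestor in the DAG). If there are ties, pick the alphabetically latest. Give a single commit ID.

After op 1 (commit): HEAD=main@B [main=B]
After op 2 (branch): HEAD=main@B [exp=B main=B]
After op 3 (merge): HEAD=main@C [exp=B main=C]
After op 4 (checkout): HEAD=exp@B [exp=B main=C]
After op 5 (commit): HEAD=exp@D [exp=D main=C]
After op 6 (commit): HEAD=exp@E [exp=E main=C]
After op 7 (commit): HEAD=exp@F [exp=F main=C]
After op 8 (commit): HEAD=exp@G [exp=G main=C]
After op 9 (commit): HEAD=exp@H [exp=H main=C]
ancestors(exp=H): ['A', 'B', 'D', 'E', 'F', 'G', 'H']
ancestors(main=C): ['A', 'B', 'C']
common: ['A', 'B']

Answer: B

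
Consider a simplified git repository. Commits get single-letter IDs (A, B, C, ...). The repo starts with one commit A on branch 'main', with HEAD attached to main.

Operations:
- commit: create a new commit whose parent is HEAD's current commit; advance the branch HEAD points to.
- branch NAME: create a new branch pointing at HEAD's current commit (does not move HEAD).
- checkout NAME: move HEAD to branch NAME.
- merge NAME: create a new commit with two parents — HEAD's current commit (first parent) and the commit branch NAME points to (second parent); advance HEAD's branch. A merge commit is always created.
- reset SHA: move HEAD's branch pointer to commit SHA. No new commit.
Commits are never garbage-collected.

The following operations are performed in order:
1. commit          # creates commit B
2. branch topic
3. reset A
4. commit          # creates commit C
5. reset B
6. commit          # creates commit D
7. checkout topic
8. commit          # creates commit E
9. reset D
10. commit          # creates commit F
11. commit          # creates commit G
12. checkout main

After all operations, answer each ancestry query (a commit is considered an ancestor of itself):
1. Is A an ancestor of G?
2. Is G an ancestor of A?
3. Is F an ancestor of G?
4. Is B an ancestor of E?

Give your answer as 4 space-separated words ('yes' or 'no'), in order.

After op 1 (commit): HEAD=main@B [main=B]
After op 2 (branch): HEAD=main@B [main=B topic=B]
After op 3 (reset): HEAD=main@A [main=A topic=B]
After op 4 (commit): HEAD=main@C [main=C topic=B]
After op 5 (reset): HEAD=main@B [main=B topic=B]
After op 6 (commit): HEAD=main@D [main=D topic=B]
After op 7 (checkout): HEAD=topic@B [main=D topic=B]
After op 8 (commit): HEAD=topic@E [main=D topic=E]
After op 9 (reset): HEAD=topic@D [main=D topic=D]
After op 10 (commit): HEAD=topic@F [main=D topic=F]
After op 11 (commit): HEAD=topic@G [main=D topic=G]
After op 12 (checkout): HEAD=main@D [main=D topic=G]
ancestors(G) = {A,B,D,F,G}; A in? yes
ancestors(A) = {A}; G in? no
ancestors(G) = {A,B,D,F,G}; F in? yes
ancestors(E) = {A,B,E}; B in? yes

Answer: yes no yes yes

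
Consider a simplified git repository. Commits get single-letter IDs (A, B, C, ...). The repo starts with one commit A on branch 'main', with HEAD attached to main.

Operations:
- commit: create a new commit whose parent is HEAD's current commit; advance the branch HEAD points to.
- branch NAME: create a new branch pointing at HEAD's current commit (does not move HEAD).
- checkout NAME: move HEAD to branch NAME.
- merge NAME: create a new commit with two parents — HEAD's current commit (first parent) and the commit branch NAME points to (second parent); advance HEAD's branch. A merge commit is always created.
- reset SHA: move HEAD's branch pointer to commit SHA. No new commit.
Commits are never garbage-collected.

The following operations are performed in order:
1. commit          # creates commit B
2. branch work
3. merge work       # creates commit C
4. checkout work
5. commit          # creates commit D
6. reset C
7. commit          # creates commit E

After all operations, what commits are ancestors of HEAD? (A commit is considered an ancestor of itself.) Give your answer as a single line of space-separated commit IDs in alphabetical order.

After op 1 (commit): HEAD=main@B [main=B]
After op 2 (branch): HEAD=main@B [main=B work=B]
After op 3 (merge): HEAD=main@C [main=C work=B]
After op 4 (checkout): HEAD=work@B [main=C work=B]
After op 5 (commit): HEAD=work@D [main=C work=D]
After op 6 (reset): HEAD=work@C [main=C work=C]
After op 7 (commit): HEAD=work@E [main=C work=E]

Answer: A B C E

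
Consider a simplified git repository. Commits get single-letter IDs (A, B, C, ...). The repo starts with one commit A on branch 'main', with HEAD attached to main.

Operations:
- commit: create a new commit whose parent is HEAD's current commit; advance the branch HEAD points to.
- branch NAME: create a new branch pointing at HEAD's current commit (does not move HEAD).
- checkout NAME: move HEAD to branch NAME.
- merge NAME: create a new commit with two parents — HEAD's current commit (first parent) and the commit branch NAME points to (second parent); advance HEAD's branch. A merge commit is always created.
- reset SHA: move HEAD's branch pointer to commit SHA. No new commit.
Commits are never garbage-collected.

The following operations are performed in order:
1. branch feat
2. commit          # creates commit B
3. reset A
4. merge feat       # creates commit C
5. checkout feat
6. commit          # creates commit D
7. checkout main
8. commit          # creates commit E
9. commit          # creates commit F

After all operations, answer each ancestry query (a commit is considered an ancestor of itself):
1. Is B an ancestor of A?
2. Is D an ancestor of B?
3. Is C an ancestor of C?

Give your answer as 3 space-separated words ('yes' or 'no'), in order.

Answer: no no yes

Derivation:
After op 1 (branch): HEAD=main@A [feat=A main=A]
After op 2 (commit): HEAD=main@B [feat=A main=B]
After op 3 (reset): HEAD=main@A [feat=A main=A]
After op 4 (merge): HEAD=main@C [feat=A main=C]
After op 5 (checkout): HEAD=feat@A [feat=A main=C]
After op 6 (commit): HEAD=feat@D [feat=D main=C]
After op 7 (checkout): HEAD=main@C [feat=D main=C]
After op 8 (commit): HEAD=main@E [feat=D main=E]
After op 9 (commit): HEAD=main@F [feat=D main=F]
ancestors(A) = {A}; B in? no
ancestors(B) = {A,B}; D in? no
ancestors(C) = {A,C}; C in? yes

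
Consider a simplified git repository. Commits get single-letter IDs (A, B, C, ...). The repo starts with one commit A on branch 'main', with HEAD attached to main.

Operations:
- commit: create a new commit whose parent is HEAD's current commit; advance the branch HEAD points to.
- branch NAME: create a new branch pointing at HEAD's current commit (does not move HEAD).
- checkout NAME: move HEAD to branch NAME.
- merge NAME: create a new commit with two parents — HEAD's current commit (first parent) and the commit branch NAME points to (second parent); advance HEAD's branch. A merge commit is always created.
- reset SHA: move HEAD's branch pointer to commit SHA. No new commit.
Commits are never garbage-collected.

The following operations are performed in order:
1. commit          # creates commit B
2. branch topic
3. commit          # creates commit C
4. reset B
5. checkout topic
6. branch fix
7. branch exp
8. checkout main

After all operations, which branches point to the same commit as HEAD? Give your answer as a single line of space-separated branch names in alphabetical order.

After op 1 (commit): HEAD=main@B [main=B]
After op 2 (branch): HEAD=main@B [main=B topic=B]
After op 3 (commit): HEAD=main@C [main=C topic=B]
After op 4 (reset): HEAD=main@B [main=B topic=B]
After op 5 (checkout): HEAD=topic@B [main=B topic=B]
After op 6 (branch): HEAD=topic@B [fix=B main=B topic=B]
After op 7 (branch): HEAD=topic@B [exp=B fix=B main=B topic=B]
After op 8 (checkout): HEAD=main@B [exp=B fix=B main=B topic=B]

Answer: exp fix main topic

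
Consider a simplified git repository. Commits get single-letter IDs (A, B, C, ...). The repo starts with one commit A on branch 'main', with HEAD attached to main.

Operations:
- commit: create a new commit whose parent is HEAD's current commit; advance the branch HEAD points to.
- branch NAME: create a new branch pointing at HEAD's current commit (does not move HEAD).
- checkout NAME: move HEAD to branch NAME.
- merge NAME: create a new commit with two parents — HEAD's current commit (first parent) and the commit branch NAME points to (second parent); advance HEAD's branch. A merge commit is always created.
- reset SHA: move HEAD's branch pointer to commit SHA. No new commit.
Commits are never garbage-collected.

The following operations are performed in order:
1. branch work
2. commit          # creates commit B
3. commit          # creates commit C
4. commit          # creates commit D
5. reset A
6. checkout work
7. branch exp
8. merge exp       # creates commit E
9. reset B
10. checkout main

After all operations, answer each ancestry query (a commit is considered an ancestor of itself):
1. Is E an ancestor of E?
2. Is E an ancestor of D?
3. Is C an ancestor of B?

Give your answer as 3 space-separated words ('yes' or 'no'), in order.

After op 1 (branch): HEAD=main@A [main=A work=A]
After op 2 (commit): HEAD=main@B [main=B work=A]
After op 3 (commit): HEAD=main@C [main=C work=A]
After op 4 (commit): HEAD=main@D [main=D work=A]
After op 5 (reset): HEAD=main@A [main=A work=A]
After op 6 (checkout): HEAD=work@A [main=A work=A]
After op 7 (branch): HEAD=work@A [exp=A main=A work=A]
After op 8 (merge): HEAD=work@E [exp=A main=A work=E]
After op 9 (reset): HEAD=work@B [exp=A main=A work=B]
After op 10 (checkout): HEAD=main@A [exp=A main=A work=B]
ancestors(E) = {A,E}; E in? yes
ancestors(D) = {A,B,C,D}; E in? no
ancestors(B) = {A,B}; C in? no

Answer: yes no no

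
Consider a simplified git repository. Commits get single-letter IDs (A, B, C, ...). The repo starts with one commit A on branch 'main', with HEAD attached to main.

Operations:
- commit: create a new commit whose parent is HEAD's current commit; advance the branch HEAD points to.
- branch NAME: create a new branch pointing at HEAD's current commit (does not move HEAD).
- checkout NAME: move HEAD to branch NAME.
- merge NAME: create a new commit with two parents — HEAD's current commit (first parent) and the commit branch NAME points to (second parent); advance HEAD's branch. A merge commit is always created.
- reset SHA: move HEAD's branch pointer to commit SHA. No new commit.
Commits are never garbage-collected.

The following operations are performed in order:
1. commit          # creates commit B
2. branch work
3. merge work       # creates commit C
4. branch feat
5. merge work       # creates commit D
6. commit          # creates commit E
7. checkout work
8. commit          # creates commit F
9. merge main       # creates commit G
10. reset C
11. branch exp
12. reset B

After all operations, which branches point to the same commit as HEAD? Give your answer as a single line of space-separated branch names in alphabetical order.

After op 1 (commit): HEAD=main@B [main=B]
After op 2 (branch): HEAD=main@B [main=B work=B]
After op 3 (merge): HEAD=main@C [main=C work=B]
After op 4 (branch): HEAD=main@C [feat=C main=C work=B]
After op 5 (merge): HEAD=main@D [feat=C main=D work=B]
After op 6 (commit): HEAD=main@E [feat=C main=E work=B]
After op 7 (checkout): HEAD=work@B [feat=C main=E work=B]
After op 8 (commit): HEAD=work@F [feat=C main=E work=F]
After op 9 (merge): HEAD=work@G [feat=C main=E work=G]
After op 10 (reset): HEAD=work@C [feat=C main=E work=C]
After op 11 (branch): HEAD=work@C [exp=C feat=C main=E work=C]
After op 12 (reset): HEAD=work@B [exp=C feat=C main=E work=B]

Answer: work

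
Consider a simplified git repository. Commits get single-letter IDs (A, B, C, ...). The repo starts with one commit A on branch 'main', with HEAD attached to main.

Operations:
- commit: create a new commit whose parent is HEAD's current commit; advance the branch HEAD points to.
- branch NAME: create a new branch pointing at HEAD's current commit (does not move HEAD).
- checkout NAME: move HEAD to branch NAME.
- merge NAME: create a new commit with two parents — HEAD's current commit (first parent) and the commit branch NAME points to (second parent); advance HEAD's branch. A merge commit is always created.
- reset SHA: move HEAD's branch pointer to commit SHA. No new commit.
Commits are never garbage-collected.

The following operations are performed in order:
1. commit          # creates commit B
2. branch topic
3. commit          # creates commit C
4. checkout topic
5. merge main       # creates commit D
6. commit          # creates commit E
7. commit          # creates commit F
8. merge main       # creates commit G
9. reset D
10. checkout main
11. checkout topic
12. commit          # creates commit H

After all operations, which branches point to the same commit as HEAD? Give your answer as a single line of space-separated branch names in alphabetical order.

Answer: topic

Derivation:
After op 1 (commit): HEAD=main@B [main=B]
After op 2 (branch): HEAD=main@B [main=B topic=B]
After op 3 (commit): HEAD=main@C [main=C topic=B]
After op 4 (checkout): HEAD=topic@B [main=C topic=B]
After op 5 (merge): HEAD=topic@D [main=C topic=D]
After op 6 (commit): HEAD=topic@E [main=C topic=E]
After op 7 (commit): HEAD=topic@F [main=C topic=F]
After op 8 (merge): HEAD=topic@G [main=C topic=G]
After op 9 (reset): HEAD=topic@D [main=C topic=D]
After op 10 (checkout): HEAD=main@C [main=C topic=D]
After op 11 (checkout): HEAD=topic@D [main=C topic=D]
After op 12 (commit): HEAD=topic@H [main=C topic=H]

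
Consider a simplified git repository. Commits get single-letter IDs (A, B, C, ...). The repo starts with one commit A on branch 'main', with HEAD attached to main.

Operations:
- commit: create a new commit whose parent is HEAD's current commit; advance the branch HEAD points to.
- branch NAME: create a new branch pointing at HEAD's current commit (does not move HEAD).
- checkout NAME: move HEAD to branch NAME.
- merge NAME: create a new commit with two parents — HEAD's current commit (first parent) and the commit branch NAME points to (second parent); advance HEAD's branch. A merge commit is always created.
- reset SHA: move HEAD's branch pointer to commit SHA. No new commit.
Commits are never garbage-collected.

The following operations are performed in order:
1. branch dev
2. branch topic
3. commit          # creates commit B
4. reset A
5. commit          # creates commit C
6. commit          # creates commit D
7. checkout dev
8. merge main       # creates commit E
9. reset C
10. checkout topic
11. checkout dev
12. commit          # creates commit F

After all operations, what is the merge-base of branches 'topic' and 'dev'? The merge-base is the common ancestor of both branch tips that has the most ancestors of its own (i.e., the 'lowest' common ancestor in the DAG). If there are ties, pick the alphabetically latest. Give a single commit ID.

After op 1 (branch): HEAD=main@A [dev=A main=A]
After op 2 (branch): HEAD=main@A [dev=A main=A topic=A]
After op 3 (commit): HEAD=main@B [dev=A main=B topic=A]
After op 4 (reset): HEAD=main@A [dev=A main=A topic=A]
After op 5 (commit): HEAD=main@C [dev=A main=C topic=A]
After op 6 (commit): HEAD=main@D [dev=A main=D topic=A]
After op 7 (checkout): HEAD=dev@A [dev=A main=D topic=A]
After op 8 (merge): HEAD=dev@E [dev=E main=D topic=A]
After op 9 (reset): HEAD=dev@C [dev=C main=D topic=A]
After op 10 (checkout): HEAD=topic@A [dev=C main=D topic=A]
After op 11 (checkout): HEAD=dev@C [dev=C main=D topic=A]
After op 12 (commit): HEAD=dev@F [dev=F main=D topic=A]
ancestors(topic=A): ['A']
ancestors(dev=F): ['A', 'C', 'F']
common: ['A']

Answer: A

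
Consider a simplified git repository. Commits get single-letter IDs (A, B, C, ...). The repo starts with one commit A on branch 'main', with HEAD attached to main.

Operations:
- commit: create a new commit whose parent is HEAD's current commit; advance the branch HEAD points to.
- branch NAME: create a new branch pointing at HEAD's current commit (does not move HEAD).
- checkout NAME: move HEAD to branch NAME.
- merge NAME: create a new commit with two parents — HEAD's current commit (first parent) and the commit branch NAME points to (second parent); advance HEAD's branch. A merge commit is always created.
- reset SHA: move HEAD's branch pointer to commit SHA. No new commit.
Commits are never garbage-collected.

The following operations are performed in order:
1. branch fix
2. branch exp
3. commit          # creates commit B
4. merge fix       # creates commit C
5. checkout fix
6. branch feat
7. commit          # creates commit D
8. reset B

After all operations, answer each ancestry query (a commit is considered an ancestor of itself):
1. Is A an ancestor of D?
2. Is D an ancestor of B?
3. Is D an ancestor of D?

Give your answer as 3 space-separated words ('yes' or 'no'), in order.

Answer: yes no yes

Derivation:
After op 1 (branch): HEAD=main@A [fix=A main=A]
After op 2 (branch): HEAD=main@A [exp=A fix=A main=A]
After op 3 (commit): HEAD=main@B [exp=A fix=A main=B]
After op 4 (merge): HEAD=main@C [exp=A fix=A main=C]
After op 5 (checkout): HEAD=fix@A [exp=A fix=A main=C]
After op 6 (branch): HEAD=fix@A [exp=A feat=A fix=A main=C]
After op 7 (commit): HEAD=fix@D [exp=A feat=A fix=D main=C]
After op 8 (reset): HEAD=fix@B [exp=A feat=A fix=B main=C]
ancestors(D) = {A,D}; A in? yes
ancestors(B) = {A,B}; D in? no
ancestors(D) = {A,D}; D in? yes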